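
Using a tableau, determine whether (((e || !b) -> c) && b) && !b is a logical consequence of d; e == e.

Initial set: {d; (e == e); !((((e || !b) -> c) && b) && !b)}.
(e == e): β-rule — branch into e, e  //  !e, !e.
  branch 1 (add e, e):
    !((((e || !b) -> c) && b) && !b): β-rule — branch into !(((e || !b) -> c) && b)  //  !!b.
      branch 1.1 (add !(((e || !b) -> c) && b)):
        !(((e || !b) -> c) && b): β-rule — branch into !((e || !b) -> c)  //  !b.
          branch 1.1.1 (add !((e || !b) -> c)):
            !((e || !b) -> c): α-rule — add (e || !b), !c.
            (e || !b): β-rule — branch into e  //  !b.
              branch 1.1.1.1 (add e):
                ○ open, literals {c=0, d=1, e=1}.
              branch 1.1.1.2 (add !b):
                ○ open, literals {b=0, c=0, d=1, e=1}.
          branch 1.1.2 (add !b):
            ○ open, literals {b=0, d=1, e=1}.
      branch 1.2 (add !!b):
        ○ open, literals {b=1, d=1, e=1}.
  branch 2 (add !e, !e):
    !((((e || !b) -> c) && b) && !b): β-rule — branch into !(((e || !b) -> c) && b)  //  !!b.
      branch 2.1 (add !(((e || !b) -> c) && b)):
        !(((e || !b) -> c) && b): β-rule — branch into !((e || !b) -> c)  //  !b.
          branch 2.1.1 (add !((e || !b) -> c)):
            !((e || !b) -> c): α-rule — add (e || !b), !c.
            (e || !b): β-rule — branch into e  //  !b.
              branch 2.1.1.1 (add e):
                × closes — contains both e and !e.
              branch 2.1.1.2 (add !b):
                ○ open, literals {b=0, c=0, d=1, e=0}.
          branch 2.1.2 (add !b):
            ○ open, literals {b=0, d=1, e=0}.
      branch 2.2 (add !!b):
        ○ open, literals {b=1, d=1, e=0}.
1 branch closed, 7 open.
An open branch gives a countermodel: c=0, d=1, e=1 (unmentioned atoms arbitrary); the premises hold there but the conclusion fails.

No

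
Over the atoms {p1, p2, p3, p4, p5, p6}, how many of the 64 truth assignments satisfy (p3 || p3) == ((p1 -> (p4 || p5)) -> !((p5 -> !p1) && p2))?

Initial set: {((p3 || p3) == ((p1 -> (p4 || p5)) -> !((p5 -> !p1) && p2)))}.
((p3 || p3) == ((p1 -> (p4 || p5)) -> !((p5 -> !p1) && p2))): β-rule — branch into (p3 || p3), ((p1 -> (p4 || p5)) -> !((p5 -> !p1) && p2))  //  !(p3 || p3), !((p1 -> (p4 || p5)) -> !((p5 -> !p1) && p2)).
  branch 1 (add (p3 || p3), ((p1 -> (p4 || p5)) -> !((p5 -> !p1) && p2))):
    (p3 || p3): β-rule — branch into p3  //  p3.
      branch 1.1 (add p3):
        ((p1 -> (p4 || p5)) -> !((p5 -> !p1) && p2)): β-rule — branch into !(p1 -> (p4 || p5))  //  !((p5 -> !p1) && p2).
          branch 1.1.1 (add !(p1 -> (p4 || p5))):
            !(p1 -> (p4 || p5)): α-rule — add p1, !(p4 || p5).
            !(p4 || p5): α-rule — add !p4, !p5.
            ○ open, literals {p1=1, p3=1, p4=0, p5=0}.
          branch 1.1.2 (add !((p5 -> !p1) && p2)):
            !((p5 -> !p1) && p2): β-rule — branch into !(p5 -> !p1)  //  !p2.
              branch 1.1.2.1 (add !(p5 -> !p1)):
                !(p5 -> !p1): α-rule — add p5, !!p1.
                ○ open, literals {p1=1, p3=1, p5=1}.
              branch 1.1.2.2 (add !p2):
                ○ open, literals {p2=0, p3=1}.
      branch 1.2 (add p3):
        ((p1 -> (p4 || p5)) -> !((p5 -> !p1) && p2)): β-rule — branch into !(p1 -> (p4 || p5))  //  !((p5 -> !p1) && p2).
          branch 1.2.1 (add !(p1 -> (p4 || p5))):
            !(p1 -> (p4 || p5)): α-rule — add p1, !(p4 || p5).
            !(p4 || p5): α-rule — add !p4, !p5.
            ○ open, literals {p1=1, p3=1, p4=0, p5=0}.
          branch 1.2.2 (add !((p5 -> !p1) && p2)):
            !((p5 -> !p1) && p2): β-rule — branch into !(p5 -> !p1)  //  !p2.
              branch 1.2.2.1 (add !(p5 -> !p1)):
                !(p5 -> !p1): α-rule — add p5, !!p1.
                ○ open, literals {p1=1, p3=1, p5=1}.
              branch 1.2.2.2 (add !p2):
                ○ open, literals {p2=0, p3=1}.
  branch 2 (add !(p3 || p3), !((p1 -> (p4 || p5)) -> !((p5 -> !p1) && p2))):
    !(p3 || p3): α-rule — add !p3, !p3.
    !((p1 -> (p4 || p5)) -> !((p5 -> !p1) && p2)): α-rule — add (p1 -> (p4 || p5)), !!((p5 -> !p1) && p2).
    !!((p5 -> !p1) && p2): α-rule — add (p5 -> !p1), p2.
    (p1 -> (p4 || p5)): β-rule — branch into !p1  //  (p4 || p5).
      branch 2.1 (add !p1):
        (p5 -> !p1): β-rule — branch into !p5  //  !p1.
          branch 2.1.1 (add !p5):
            ○ open, literals {p1=0, p2=1, p3=0, p5=0}.
          branch 2.1.2 (add !p1):
            ○ open, literals {p1=0, p2=1, p3=0}.
      branch 2.2 (add (p4 || p5)):
        (p5 -> !p1): β-rule — branch into !p5  //  !p1.
          branch 2.2.1 (add !p5):
            (p4 || p5): β-rule — branch into p4  //  p5.
              branch 2.2.1.1 (add p4):
                ○ open, literals {p2=1, p3=0, p4=1, p5=0}.
              branch 2.2.1.2 (add p5):
                × closes — contains both p5 and !p5.
          branch 2.2.2 (add !p1):
            (p4 || p5): β-rule — branch into p4  //  p5.
              branch 2.2.2.1 (add p4):
                ○ open, literals {p1=0, p2=1, p3=0, p4=1}.
              branch 2.2.2.2 (add p5):
                ○ open, literals {p1=0, p2=1, p3=0, p5=1}.
1 branch closed, 11 open.
Each open branch fixes some atoms; the unmentioned ones are free. Counting distinct full assignments: branch {p1=1, p3=1, p4=0, p5=0} (p2, p6) contributes 4 new; branch {p1=1, p3=1, p5=1} (p2, p4, p6) contributes 8 new; branch {p2=0, p3=1} (p1, p4, p5, p6) contributes 10 new; branch {p1=1, p3=1, p4=0, p5=0} (p2, p6) contributes 0 new; branch {p1=1, p3=1, p5=1} (p2, p4, p6) contributes 0 new; branch {p2=0, p3=1} (p1, p4, p5, p6) contributes 0 new; branch {p1=0, p2=1, p3=0, p5=0} (p4, p6) contributes 4 new; branch {p1=0, p2=1, p3=0} (p4, p5, p6) contributes 4 new; branch {p2=1, p3=0, p4=1, p5=0} (p1, p6) contributes 2 new; branch {p1=0, p2=1, p3=0, p4=1} (p5, p6) contributes 0 new; branch {p1=0, p2=1, p3=0, p5=1} (p4, p6) contributes 0 new. Total: 32.

32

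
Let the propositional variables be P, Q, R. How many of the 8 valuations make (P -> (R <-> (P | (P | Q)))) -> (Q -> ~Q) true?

5

Initial set: {((P -> (R <-> (P | (P | Q)))) -> (Q -> ~Q))}.
((P -> (R <-> (P | (P | Q)))) -> (Q -> ~Q)): β-rule — branch into ~(P -> (R <-> (P | (P | Q))))  //  (Q -> ~Q).
  branch 1 (add ~(P -> (R <-> (P | (P | Q))))):
    ~(P -> (R <-> (P | (P | Q)))): α-rule — add P, ~(R <-> (P | (P | Q))).
    ~(R <-> (P | (P | Q))): β-rule — branch into R, ~(P | (P | Q))  //  ~R, (P | (P | Q)).
      branch 1.1 (add R, ~(P | (P | Q))):
        ~(P | (P | Q)): α-rule — add ~P, ~(P | Q).
        × closes — contains both P and ~P.
      branch 1.2 (add ~R, (P | (P | Q))):
        (P | (P | Q)): β-rule — branch into P  //  (P | Q).
          branch 1.2.1 (add P):
            ○ open, literals {P=1, R=0}.
          branch 1.2.2 (add (P | Q)):
            (P | Q): β-rule — branch into P  //  Q.
              branch 1.2.2.1 (add P):
                ○ open, literals {P=1, R=0}.
              branch 1.2.2.2 (add Q):
                ○ open, literals {P=1, Q=1, R=0}.
  branch 2 (add (Q -> ~Q)):
    (Q -> ~Q): β-rule — branch into ~Q  //  ~Q.
      branch 2.1 (add ~Q):
        ○ open, literals {Q=0}.
      branch 2.2 (add ~Q):
        ○ open, literals {Q=0}.
1 branch closed, 5 open.
Each open branch fixes some atoms; the unmentioned ones are free. Counting distinct full assignments: branch {P=1, R=0} (Q) contributes 2 new; branch {P=1, R=0} (Q) contributes 0 new; branch {P=1, Q=1, R=0} (none free) contributes 0 new; branch {Q=0} (P, R) contributes 3 new; branch {Q=0} (P, R) contributes 0 new. Total: 5.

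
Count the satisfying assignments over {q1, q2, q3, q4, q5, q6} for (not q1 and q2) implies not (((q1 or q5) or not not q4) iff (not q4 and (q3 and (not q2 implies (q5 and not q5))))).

Initial set: {((not q1 and q2) implies not (((q1 or q5) or not not q4) iff (not q4 and (q3 and (not q2 implies (q5 and not q5))))))}.
((not q1 and q2) implies not (((q1 or q5) or not not q4) iff (not q4 and (q3 and (not q2 implies (q5 and not q5)))))): β-rule — branch into not (not q1 and q2)  //  not (((q1 or q5) or not not q4) iff (not q4 and (q3 and (not q2 implies (q5 and not q5))))).
  branch 1 (add not (not q1 and q2)):
    not (not q1 and q2): β-rule — branch into not not q1  //  not q2.
      branch 1.1 (add not not q1):
        ○ open, literals {q1=1}.
      branch 1.2 (add not q2):
        ○ open, literals {q2=0}.
  branch 2 (add not (((q1 or q5) or not not q4) iff (not q4 and (q3 and (not q2 implies (q5 and not q5)))))):
    not (((q1 or q5) or not not q4) iff (not q4 and (q3 and (not q2 implies (q5 and not q5))))): β-rule — branch into ((q1 or q5) or not not q4), not (not q4 and (q3 and (not q2 implies (q5 and not q5))))  //  not ((q1 or q5) or not not q4), (not q4 and (q3 and (not q2 implies (q5 and not q5)))).
      branch 2.1 (add ((q1 or q5) or not not q4), not (not q4 and (q3 and (not q2 implies (q5 and not q5))))):
        ((q1 or q5) or not not q4): β-rule — branch into (q1 or q5)  //  not not q4.
          branch 2.1.1 (add (q1 or q5)):
            not (not q4 and (q3 and (not q2 implies (q5 and not q5)))): β-rule — branch into not not q4  //  not (q3 and (not q2 implies (q5 and not q5))).
              branch 2.1.1.1 (add not not q4):
                (q1 or q5): β-rule — branch into q1  //  q5.
                  branch 2.1.1.1.1 (add q1):
                    ○ open, literals {q1=1, q4=1}.
                  branch 2.1.1.1.2 (add q5):
                    ○ open, literals {q4=1, q5=1}.
              branch 2.1.1.2 (add not (q3 and (not q2 implies (q5 and not q5)))):
                (q1 or q5): β-rule — branch into q1  //  q5.
                  branch 2.1.1.2.1 (add q1):
                    not (q3 and (not q2 implies (q5 and not q5))): β-rule — branch into not q3  //  not (not q2 implies (q5 and not q5)).
                      branch 2.1.1.2.1.1 (add not q3):
                        ○ open, literals {q1=1, q3=0}.
                      branch 2.1.1.2.1.2 (add not (not q2 implies (q5 and not q5))):
                        not (not q2 implies (q5 and not q5)): α-rule — add not q2, not (q5 and not q5).
                        not (q5 and not q5): β-rule — branch into not q5  //  not not q5.
                          branch 2.1.1.2.1.2.1 (add not q5):
                            ○ open, literals {q1=1, q2=0, q5=0}.
                          branch 2.1.1.2.1.2.2 (add not not q5):
                            ○ open, literals {q1=1, q2=0, q5=1}.
                  branch 2.1.1.2.2 (add q5):
                    not (q3 and (not q2 implies (q5 and not q5))): β-rule — branch into not q3  //  not (not q2 implies (q5 and not q5)).
                      branch 2.1.1.2.2.1 (add not q3):
                        ○ open, literals {q3=0, q5=1}.
                      branch 2.1.1.2.2.2 (add not (not q2 implies (q5 and not q5))):
                        not (not q2 implies (q5 and not q5)): α-rule — add not q2, not (q5 and not q5).
                        not (q5 and not q5): β-rule — branch into not q5  //  not not q5.
                          branch 2.1.1.2.2.2.1 (add not q5):
                            × closes — contains both q5 and not q5.
                          branch 2.1.1.2.2.2.2 (add not not q5):
                            ○ open, literals {q2=0, q5=1}.
          branch 2.1.2 (add not not q4):
            not not q4: drop double negation, giving q4.
            not (not q4 and (q3 and (not q2 implies (q5 and not q5)))): β-rule — branch into not not q4  //  not (q3 and (not q2 implies (q5 and not q5))).
              branch 2.1.2.1 (add not not q4):
                ○ open, literals {q4=1}.
              branch 2.1.2.2 (add not (q3 and (not q2 implies (q5 and not q5)))):
                not (q3 and (not q2 implies (q5 and not q5))): β-rule — branch into not q3  //  not (not q2 implies (q5 and not q5)).
                  branch 2.1.2.2.1 (add not q3):
                    ○ open, literals {q3=0, q4=1}.
                  branch 2.1.2.2.2 (add not (not q2 implies (q5 and not q5))):
                    not (not q2 implies (q5 and not q5)): α-rule — add not q2, not (q5 and not q5).
                    not (q5 and not q5): β-rule — branch into not q5  //  not not q5.
                      branch 2.1.2.2.2.1 (add not q5):
                        ○ open, literals {q2=0, q4=1, q5=0}.
                      branch 2.1.2.2.2.2 (add not not q5):
                        ○ open, literals {q2=0, q4=1, q5=1}.
      branch 2.2 (add not ((q1 or q5) or not not q4), (not q4 and (q3 and (not q2 implies (q5 and not q5))))):
        not ((q1 or q5) or not not q4): α-rule — add not (q1 or q5), not not not q4.
        (not q4 and (q3 and (not q2 implies (q5 and not q5)))): α-rule — add not q4, (q3 and (not q2 implies (q5 and not q5))).
        not (q1 or q5): α-rule — add not q1, not q5.
        not not not q4: drop double negation, giving not q4.
        (q3 and (not q2 implies (q5 and not q5))): α-rule — add q3, (not q2 implies (q5 and not q5)).
        (not q2 implies (q5 and not q5)): β-rule — branch into not not q2  //  (q5 and not q5).
          branch 2.2.1 (add not not q2):
            ○ open, literals {q1=0, q2=1, q3=1, q4=0, q5=0}.
          branch 2.2.2 (add (q5 and not q5)):
            (q5 and not q5): α-rule — add q5, not q5.
            × closes — contains both q5 and not q5.
2 branches closed, 14 open.
Each open branch fixes some atoms; the unmentioned ones are free. Counting distinct full assignments: branch {q1=1} (q2, q3, q4, q5, q6) contributes 32 new; branch {q2=0} (q1, q3, q4, q5, q6) contributes 16 new; branch {q1=1, q4=1} (q2, q3, q5, q6) contributes 0 new; branch {q4=1, q5=1} (q1, q2, q3, q6) contributes 4 new; branch {q1=1, q3=0} (q2, q4, q5, q6) contributes 0 new; branch {q1=1, q2=0, q5=0} (q3, q4, q6) contributes 0 new; branch {q1=1, q2=0, q5=1} (q3, q4, q6) contributes 0 new; branch {q3=0, q5=1} (q1, q2, q4, q6) contributes 2 new; branch {q2=0, q5=1} (q1, q3, q4, q6) contributes 0 new; branch {q4=1} (q1, q2, q3, q5, q6) contributes 4 new; branch {q3=0, q4=1} (q1, q2, q5, q6) contributes 0 new; branch {q2=0, q4=1, q5=0} (q1, q3, q6) contributes 0 new; branch {q2=0, q4=1, q5=1} (q1, q3, q6) contributes 0 new; branch {q1=0, q2=1, q3=1, q4=0, q5=0} (q6) contributes 2 new. Total: 60.

60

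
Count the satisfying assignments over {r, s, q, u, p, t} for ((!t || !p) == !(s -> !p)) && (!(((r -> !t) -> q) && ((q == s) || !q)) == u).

8

Initial set: {(((!t || !p) == !(s -> !p)) && (!(((r -> !t) -> q) && ((q == s) || !q)) == u))}.
(((!t || !p) == !(s -> !p)) && (!(((r -> !t) -> q) && ((q == s) || !q)) == u)): α-rule — add ((!t || !p) == !(s -> !p)), (!(((r -> !t) -> q) && ((q == s) || !q)) == u).
((!t || !p) == !(s -> !p)): β-rule — branch into (!t || !p), !(s -> !p)  //  !(!t || !p), !!(s -> !p).
  branch 1 (add (!t || !p), !(s -> !p)):
    !(s -> !p): α-rule — add s, !!p.
    (!(((r -> !t) -> q) && ((q == s) || !q)) == u): β-rule — branch into !(((r -> !t) -> q) && ((q == s) || !q)), u  //  !!(((r -> !t) -> q) && ((q == s) || !q)), !u.
      branch 1.1 (add !(((r -> !t) -> q) && ((q == s) || !q)), u):
        (!t || !p): β-rule — branch into !t  //  !p.
          branch 1.1.1 (add !t):
            !(((r -> !t) -> q) && ((q == s) || !q)): β-rule — branch into !((r -> !t) -> q)  //  !((q == s) || !q).
              branch 1.1.1.1 (add !((r -> !t) -> q)):
                !((r -> !t) -> q): α-rule — add (r -> !t), !q.
                (r -> !t): β-rule — branch into !r  //  !t.
                  branch 1.1.1.1.1 (add !r):
                    ○ open, literals {p=1, q=0, r=0, s=1, t=0, u=1}.
                  branch 1.1.1.1.2 (add !t):
                    ○ open, literals {p=1, q=0, s=1, t=0, u=1}.
              branch 1.1.1.2 (add !((q == s) || !q)):
                !((q == s) || !q): α-rule — add !(q == s), !!q.
                !(q == s): β-rule — branch into q, !s  //  !q, s.
                  branch 1.1.1.2.1 (add q, !s):
                    × closes — contains both s and !s.
                  branch 1.1.1.2.2 (add !q, s):
                    × closes — contains both q and !q.
          branch 1.1.2 (add !p):
            × closes — contains both p and !p.
      branch 1.2 (add !!(((r -> !t) -> q) && ((q == s) || !q)), !u):
        !!(((r -> !t) -> q) && ((q == s) || !q)): α-rule — add ((r -> !t) -> q), ((q == s) || !q).
        (!t || !p): β-rule — branch into !t  //  !p.
          branch 1.2.1 (add !t):
            ((r -> !t) -> q): β-rule — branch into !(r -> !t)  //  q.
              branch 1.2.1.1 (add !(r -> !t)):
                !(r -> !t): α-rule — add r, !!t.
                × closes — contains both t and !t.
              branch 1.2.1.2 (add q):
                ((q == s) || !q): β-rule — branch into (q == s)  //  !q.
                  branch 1.2.1.2.1 (add (q == s)):
                    (q == s): β-rule — branch into q, s  //  !q, !s.
                      branch 1.2.1.2.1.1 (add q, s):
                        ○ open, literals {p=1, q=1, s=1, t=0, u=0}.
                      branch 1.2.1.2.1.2 (add !q, !s):
                        × closes — contains both q and !q.
                  branch 1.2.1.2.2 (add !q):
                    × closes — contains both q and !q.
          branch 1.2.2 (add !p):
            × closes — contains both p and !p.
  branch 2 (add !(!t || !p), !!(s -> !p)):
    !(!t || !p): α-rule — add !!t, !!p.
    (!(((r -> !t) -> q) && ((q == s) || !q)) == u): β-rule — branch into !(((r -> !t) -> q) && ((q == s) || !q)), u  //  !!(((r -> !t) -> q) && ((q == s) || !q)), !u.
      branch 2.1 (add !(((r -> !t) -> q) && ((q == s) || !q)), u):
        !!(s -> !p): β-rule — branch into !s  //  !p.
          branch 2.1.1 (add !s):
            !(((r -> !t) -> q) && ((q == s) || !q)): β-rule — branch into !((r -> !t) -> q)  //  !((q == s) || !q).
              branch 2.1.1.1 (add !((r -> !t) -> q)):
                !((r -> !t) -> q): α-rule — add (r -> !t), !q.
                (r -> !t): β-rule — branch into !r  //  !t.
                  branch 2.1.1.1.1 (add !r):
                    ○ open, literals {p=1, q=0, r=0, s=0, t=1, u=1}.
                  branch 2.1.1.1.2 (add !t):
                    × closes — contains both t and !t.
              branch 2.1.1.2 (add !((q == s) || !q)):
                !((q == s) || !q): α-rule — add !(q == s), !!q.
                !(q == s): β-rule — branch into q, !s  //  !q, s.
                  branch 2.1.1.2.1 (add q, !s):
                    ○ open, literals {p=1, q=1, s=0, t=1, u=1}.
                  branch 2.1.1.2.2 (add !q, s):
                    × closes — contains both q and !q.
          branch 2.1.2 (add !p):
            × closes — contains both p and !p.
      branch 2.2 (add !!(((r -> !t) -> q) && ((q == s) || !q)), !u):
        !!(((r -> !t) -> q) && ((q == s) || !q)): α-rule — add ((r -> !t) -> q), ((q == s) || !q).
        !!(s -> !p): β-rule — branch into !s  //  !p.
          branch 2.2.1 (add !s):
            ((r -> !t) -> q): β-rule — branch into !(r -> !t)  //  q.
              branch 2.2.1.1 (add !(r -> !t)):
                !(r -> !t): α-rule — add r, !!t.
                ((q == s) || !q): β-rule — branch into (q == s)  //  !q.
                  branch 2.2.1.1.1 (add (q == s)):
                    (q == s): β-rule — branch into q, s  //  !q, !s.
                      branch 2.2.1.1.1.1 (add q, s):
                        × closes — contains both s and !s.
                      branch 2.2.1.1.1.2 (add !q, !s):
                        ○ open, literals {p=1, q=0, r=1, s=0, t=1, u=0}.
                  branch 2.2.1.1.2 (add !q):
                    ○ open, literals {p=1, q=0, r=1, s=0, t=1, u=0}.
              branch 2.2.1.2 (add q):
                ((q == s) || !q): β-rule — branch into (q == s)  //  !q.
                  branch 2.2.1.2.1 (add (q == s)):
                    (q == s): β-rule — branch into q, s  //  !q, !s.
                      branch 2.2.1.2.1.1 (add q, s):
                        × closes — contains both s and !s.
                      branch 2.2.1.2.1.2 (add !q, !s):
                        × closes — contains both q and !q.
                  branch 2.2.1.2.2 (add !q):
                    × closes — contains both q and !q.
          branch 2.2.2 (add !p):
            × closes — contains both p and !p.
15 branches closed, 7 open.
Each open branch fixes some atoms; the unmentioned ones are free. Counting distinct full assignments: branch {p=1, q=0, r=0, s=1, t=0, u=1} (none free) contributes 1 new; branch {p=1, q=0, s=1, t=0, u=1} (r) contributes 1 new; branch {p=1, q=1, s=1, t=0, u=0} (r) contributes 2 new; branch {p=1, q=0, r=0, s=0, t=1, u=1} (none free) contributes 1 new; branch {p=1, q=1, s=0, t=1, u=1} (r) contributes 2 new; branch {p=1, q=0, r=1, s=0, t=1, u=0} (none free) contributes 1 new; branch {p=1, q=0, r=1, s=0, t=1, u=0} (none free) contributes 0 new. Total: 8.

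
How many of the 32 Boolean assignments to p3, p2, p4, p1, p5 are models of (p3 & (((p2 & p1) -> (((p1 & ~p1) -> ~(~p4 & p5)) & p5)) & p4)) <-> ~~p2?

Initial set: {((p3 & (((p2 & p1) -> (((p1 & ~p1) -> ~(~p4 & p5)) & p5)) & p4)) <-> ~~p2)}.
((p3 & (((p2 & p1) -> (((p1 & ~p1) -> ~(~p4 & p5)) & p5)) & p4)) <-> ~~p2): β-rule — branch into (p3 & (((p2 & p1) -> (((p1 & ~p1) -> ~(~p4 & p5)) & p5)) & p4)), ~~p2  //  ~(p3 & (((p2 & p1) -> (((p1 & ~p1) -> ~(~p4 & p5)) & p5)) & p4)), ~~~p2.
  branch 1 (add (p3 & (((p2 & p1) -> (((p1 & ~p1) -> ~(~p4 & p5)) & p5)) & p4)), ~~p2):
    (p3 & (((p2 & p1) -> (((p1 & ~p1) -> ~(~p4 & p5)) & p5)) & p4)): α-rule — add p3, (((p2 & p1) -> (((p1 & ~p1) -> ~(~p4 & p5)) & p5)) & p4).
    ~~p2: drop double negation, giving p2.
    (((p2 & p1) -> (((p1 & ~p1) -> ~(~p4 & p5)) & p5)) & p4): α-rule — add ((p2 & p1) -> (((p1 & ~p1) -> ~(~p4 & p5)) & p5)), p4.
    ((p2 & p1) -> (((p1 & ~p1) -> ~(~p4 & p5)) & p5)): β-rule — branch into ~(p2 & p1)  //  (((p1 & ~p1) -> ~(~p4 & p5)) & p5).
      branch 1.1 (add ~(p2 & p1)):
        ~(p2 & p1): β-rule — branch into ~p2  //  ~p1.
          branch 1.1.1 (add ~p2):
            × closes — contains both p2 and ~p2.
          branch 1.1.2 (add ~p1):
            ○ open, literals {p1=false, p2=true, p3=true, p4=true}.
      branch 1.2 (add (((p1 & ~p1) -> ~(~p4 & p5)) & p5)):
        (((p1 & ~p1) -> ~(~p4 & p5)) & p5): α-rule — add ((p1 & ~p1) -> ~(~p4 & p5)), p5.
        ((p1 & ~p1) -> ~(~p4 & p5)): β-rule — branch into ~(p1 & ~p1)  //  ~(~p4 & p5).
          branch 1.2.1 (add ~(p1 & ~p1)):
            ~(p1 & ~p1): β-rule — branch into ~p1  //  ~~p1.
              branch 1.2.1.1 (add ~p1):
                ○ open, literals {p1=false, p2=true, p3=true, p4=true, p5=true}.
              branch 1.2.1.2 (add ~~p1):
                ○ open, literals {p1=true, p2=true, p3=true, p4=true, p5=true}.
          branch 1.2.2 (add ~(~p4 & p5)):
            ~(~p4 & p5): β-rule — branch into ~~p4  //  ~p5.
              branch 1.2.2.1 (add ~~p4):
                ○ open, literals {p2=true, p3=true, p4=true, p5=true}.
              branch 1.2.2.2 (add ~p5):
                × closes — contains both p5 and ~p5.
  branch 2 (add ~(p3 & (((p2 & p1) -> (((p1 & ~p1) -> ~(~p4 & p5)) & p5)) & p4)), ~~~p2):
    ~~~p2: drop double negation, giving ~p2.
    ~(p3 & (((p2 & p1) -> (((p1 & ~p1) -> ~(~p4 & p5)) & p5)) & p4)): β-rule — branch into ~p3  //  ~(((p2 & p1) -> (((p1 & ~p1) -> ~(~p4 & p5)) & p5)) & p4).
      branch 2.1 (add ~p3):
        ○ open, literals {p2=false, p3=false}.
      branch 2.2 (add ~(((p2 & p1) -> (((p1 & ~p1) -> ~(~p4 & p5)) & p5)) & p4)):
        ~(((p2 & p1) -> (((p1 & ~p1) -> ~(~p4 & p5)) & p5)) & p4): β-rule — branch into ~((p2 & p1) -> (((p1 & ~p1) -> ~(~p4 & p5)) & p5))  //  ~p4.
          branch 2.2.1 (add ~((p2 & p1) -> (((p1 & ~p1) -> ~(~p4 & p5)) & p5))):
            ~((p2 & p1) -> (((p1 & ~p1) -> ~(~p4 & p5)) & p5)): α-rule — add (p2 & p1), ~(((p1 & ~p1) -> ~(~p4 & p5)) & p5).
            (p2 & p1): α-rule — add p2, p1.
            × closes — contains both p2 and ~p2.
          branch 2.2.2 (add ~p4):
            ○ open, literals {p2=false, p4=false}.
3 branches closed, 6 open.
Each open branch fixes some atoms; the unmentioned ones are free. Counting distinct full assignments: branch {p1=false, p2=true, p3=true, p4=true} (p5) contributes 2 new; branch {p1=false, p2=true, p3=true, p4=true, p5=true} (none free) contributes 0 new; branch {p1=true, p2=true, p3=true, p4=true, p5=true} (none free) contributes 1 new; branch {p2=true, p3=true, p4=true, p5=true} (p1) contributes 0 new; branch {p2=false, p3=false} (p4, p1, p5) contributes 8 new; branch {p2=false, p4=false} (p3, p1, p5) contributes 4 new. Total: 15.

15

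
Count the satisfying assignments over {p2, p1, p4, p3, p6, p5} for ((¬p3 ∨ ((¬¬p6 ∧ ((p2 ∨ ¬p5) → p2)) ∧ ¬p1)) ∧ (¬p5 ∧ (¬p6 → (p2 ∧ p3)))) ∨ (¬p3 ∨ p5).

50

Initial set: {(((¬p3 ∨ ((¬¬p6 ∧ ((p2 ∨ ¬p5) → p2)) ∧ ¬p1)) ∧ (¬p5 ∧ (¬p6 → (p2 ∧ p3)))) ∨ (¬p3 ∨ p5))}.
(((¬p3 ∨ ((¬¬p6 ∧ ((p2 ∨ ¬p5) → p2)) ∧ ¬p1)) ∧ (¬p5 ∧ (¬p6 → (p2 ∧ p3)))) ∨ (¬p3 ∨ p5)): β-rule — branch into ((¬p3 ∨ ((¬¬p6 ∧ ((p2 ∨ ¬p5) → p2)) ∧ ¬p1)) ∧ (¬p5 ∧ (¬p6 → (p2 ∧ p3))))  //  (¬p3 ∨ p5).
  branch 1 (add ((¬p3 ∨ ((¬¬p6 ∧ ((p2 ∨ ¬p5) → p2)) ∧ ¬p1)) ∧ (¬p5 ∧ (¬p6 → (p2 ∧ p3))))):
    ((¬p3 ∨ ((¬¬p6 ∧ ((p2 ∨ ¬p5) → p2)) ∧ ¬p1)) ∧ (¬p5 ∧ (¬p6 → (p2 ∧ p3)))): α-rule — add (¬p3 ∨ ((¬¬p6 ∧ ((p2 ∨ ¬p5) → p2)) ∧ ¬p1)), (¬p5 ∧ (¬p6 → (p2 ∧ p3))).
    (¬p5 ∧ (¬p6 → (p2 ∧ p3))): α-rule — add ¬p5, (¬p6 → (p2 ∧ p3)).
    (¬p3 ∨ ((¬¬p6 ∧ ((p2 ∨ ¬p5) → p2)) ∧ ¬p1)): β-rule — branch into ¬p3  //  ((¬¬p6 ∧ ((p2 ∨ ¬p5) → p2)) ∧ ¬p1).
      branch 1.1 (add ¬p3):
        (¬p6 → (p2 ∧ p3)): β-rule — branch into ¬¬p6  //  (p2 ∧ p3).
          branch 1.1.1 (add ¬¬p6):
            ○ open, literals {p3=F, p5=F, p6=T}.
          branch 1.1.2 (add (p2 ∧ p3)):
            (p2 ∧ p3): α-rule — add p2, p3.
            × closes — contains both p3 and ¬p3.
      branch 1.2 (add ((¬¬p6 ∧ ((p2 ∨ ¬p5) → p2)) ∧ ¬p1)):
        ((¬¬p6 ∧ ((p2 ∨ ¬p5) → p2)) ∧ ¬p1): α-rule — add (¬¬p6 ∧ ((p2 ∨ ¬p5) → p2)), ¬p1.
        (¬¬p6 ∧ ((p2 ∨ ¬p5) → p2)): α-rule — add ¬¬p6, ((p2 ∨ ¬p5) → p2).
        ¬¬p6: drop double negation, giving p6.
        (¬p6 → (p2 ∧ p3)): β-rule — branch into ¬¬p6  //  (p2 ∧ p3).
          branch 1.2.1 (add ¬¬p6):
            ((p2 ∨ ¬p5) → p2): β-rule — branch into ¬(p2 ∨ ¬p5)  //  p2.
              branch 1.2.1.1 (add ¬(p2 ∨ ¬p5)):
                ¬(p2 ∨ ¬p5): α-rule — add ¬p2, ¬¬p5.
                × closes — contains both p5 and ¬p5.
              branch 1.2.1.2 (add p2):
                ○ open, literals {p1=F, p2=T, p5=F, p6=T}.
          branch 1.2.2 (add (p2 ∧ p3)):
            (p2 ∧ p3): α-rule — add p2, p3.
            ((p2 ∨ ¬p5) → p2): β-rule — branch into ¬(p2 ∨ ¬p5)  //  p2.
              branch 1.2.2.1 (add ¬(p2 ∨ ¬p5)):
                ¬(p2 ∨ ¬p5): α-rule — add ¬p2, ¬¬p5.
                × closes — contains both p2 and ¬p2.
              branch 1.2.2.2 (add p2):
                ○ open, literals {p1=F, p2=T, p3=T, p5=F, p6=T}.
  branch 2 (add (¬p3 ∨ p5)):
    (¬p3 ∨ p5): β-rule — branch into ¬p3  //  p5.
      branch 2.1 (add ¬p3):
        ○ open, literals {p3=F}.
      branch 2.2 (add p5):
        ○ open, literals {p5=T}.
3 branches closed, 5 open.
Each open branch fixes some atoms; the unmentioned ones are free. Counting distinct full assignments: branch {p3=F, p5=F, p6=T} (p2, p1, p4) contributes 8 new; branch {p1=F, p2=T, p5=F, p6=T} (p4, p3) contributes 2 new; branch {p1=F, p2=T, p3=T, p5=F, p6=T} (p4) contributes 0 new; branch {p3=F} (p2, p1, p4, p6, p5) contributes 24 new; branch {p5=T} (p2, p1, p4, p3, p6) contributes 16 new. Total: 50.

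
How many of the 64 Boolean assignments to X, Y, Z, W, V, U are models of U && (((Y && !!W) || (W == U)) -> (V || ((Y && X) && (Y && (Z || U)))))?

26

Initial set: {(U && (((Y && !!W) || (W == U)) -> (V || ((Y && X) && (Y && (Z || U))))))}.
(U && (((Y && !!W) || (W == U)) -> (V || ((Y && X) && (Y && (Z || U)))))): α-rule — add U, (((Y && !!W) || (W == U)) -> (V || ((Y && X) && (Y && (Z || U))))).
(((Y && !!W) || (W == U)) -> (V || ((Y && X) && (Y && (Z || U))))): β-rule — branch into !((Y && !!W) || (W == U))  //  (V || ((Y && X) && (Y && (Z || U)))).
  branch 1 (add !((Y && !!W) || (W == U))):
    !((Y && !!W) || (W == U)): α-rule — add !(Y && !!W), !(W == U).
    !(Y && !!W): β-rule — branch into !Y  //  !!!W.
      branch 1.1 (add !Y):
        !(W == U): β-rule — branch into W, !U  //  !W, U.
          branch 1.1.1 (add W, !U):
            × closes — contains both U and !U.
          branch 1.1.2 (add !W, U):
            ○ open, literals {U=T, W=F, Y=F}.
      branch 1.2 (add !!!W):
        !!!W: drop double negation, giving !W.
        !(W == U): β-rule — branch into W, !U  //  !W, U.
          branch 1.2.1 (add W, !U):
            × closes — contains both W and !W.
          branch 1.2.2 (add !W, U):
            ○ open, literals {U=T, W=F}.
  branch 2 (add (V || ((Y && X) && (Y && (Z || U))))):
    (V || ((Y && X) && (Y && (Z || U)))): β-rule — branch into V  //  ((Y && X) && (Y && (Z || U))).
      branch 2.1 (add V):
        ○ open, literals {U=T, V=T}.
      branch 2.2 (add ((Y && X) && (Y && (Z || U)))):
        ((Y && X) && (Y && (Z || U))): α-rule — add (Y && X), (Y && (Z || U)).
        (Y && X): α-rule — add Y, X.
        (Y && (Z || U)): α-rule — add Y, (Z || U).
        (Z || U): β-rule — branch into Z  //  U.
          branch 2.2.1 (add Z):
            ○ open, literals {U=T, X=T, Y=T, Z=T}.
          branch 2.2.2 (add U):
            ○ open, literals {U=T, X=T, Y=T}.
2 branches closed, 5 open.
Each open branch fixes some atoms; the unmentioned ones are free. Counting distinct full assignments: branch {U=T, W=F, Y=F} (X, Z, V) contributes 8 new; branch {U=T, W=F} (X, Y, Z, V) contributes 8 new; branch {U=T, V=T} (X, Y, Z, W) contributes 8 new; branch {U=T, X=T, Y=T, Z=T} (W, V) contributes 1 new; branch {U=T, X=T, Y=T} (Z, W, V) contributes 1 new. Total: 26.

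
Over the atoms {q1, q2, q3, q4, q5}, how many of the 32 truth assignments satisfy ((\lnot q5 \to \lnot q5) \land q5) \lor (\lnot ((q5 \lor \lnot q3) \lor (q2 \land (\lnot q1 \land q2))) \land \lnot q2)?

Initial set: {(((\lnot q5 \to \lnot q5) \land q5) \lor (\lnot ((q5 \lor \lnot q3) \lor (q2 \land (\lnot q1 \land q2))) \land \lnot q2))}.
(((\lnot q5 \to \lnot q5) \land q5) \lor (\lnot ((q5 \lor \lnot q3) \lor (q2 \land (\lnot q1 \land q2))) \land \lnot q2)): β-rule — branch into ((\lnot q5 \to \lnot q5) \land q5)  //  (\lnot ((q5 \lor \lnot q3) \lor (q2 \land (\lnot q1 \land q2))) \land \lnot q2).
  branch 1 (add ((\lnot q5 \to \lnot q5) \land q5)):
    ((\lnot q5 \to \lnot q5) \land q5): α-rule — add (\lnot q5 \to \lnot q5), q5.
    (\lnot q5 \to \lnot q5): β-rule — branch into \lnot \lnot q5  //  \lnot q5.
      branch 1.1 (add \lnot \lnot q5):
        ○ open, literals {q5=1}.
      branch 1.2 (add \lnot q5):
        × closes — contains both q5 and \lnot q5.
  branch 2 (add (\lnot ((q5 \lor \lnot q3) \lor (q2 \land (\lnot q1 \land q2))) \land \lnot q2)):
    (\lnot ((q5 \lor \lnot q3) \lor (q2 \land (\lnot q1 \land q2))) \land \lnot q2): α-rule — add \lnot ((q5 \lor \lnot q3) \lor (q2 \land (\lnot q1 \land q2))), \lnot q2.
    \lnot ((q5 \lor \lnot q3) \lor (q2 \land (\lnot q1 \land q2))): α-rule — add \lnot (q5 \lor \lnot q3), \lnot (q2 \land (\lnot q1 \land q2)).
    \lnot (q5 \lor \lnot q3): α-rule — add \lnot q5, \lnot \lnot q3.
    \lnot (q2 \land (\lnot q1 \land q2)): β-rule — branch into \lnot q2  //  \lnot (\lnot q1 \land q2).
      branch 2.1 (add \lnot q2):
        ○ open, literals {q2=0, q3=1, q5=0}.
      branch 2.2 (add \lnot (\lnot q1 \land q2)):
        \lnot (\lnot q1 \land q2): β-rule — branch into \lnot \lnot q1  //  \lnot q2.
          branch 2.2.1 (add \lnot \lnot q1):
            ○ open, literals {q1=1, q2=0, q3=1, q5=0}.
          branch 2.2.2 (add \lnot q2):
            ○ open, literals {q2=0, q3=1, q5=0}.
1 branch closed, 4 open.
Each open branch fixes some atoms; the unmentioned ones are free. Counting distinct full assignments: branch {q5=1} (q1, q2, q3, q4) contributes 16 new; branch {q2=0, q3=1, q5=0} (q1, q4) contributes 4 new; branch {q1=1, q2=0, q3=1, q5=0} (q4) contributes 0 new; branch {q2=0, q3=1, q5=0} (q1, q4) contributes 0 new. Total: 20.

20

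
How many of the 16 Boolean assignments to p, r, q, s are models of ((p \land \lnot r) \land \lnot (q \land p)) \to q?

14

Initial set: {T (((p \land \lnot r) \land \lnot (q \land p)) \to q)}.
T (((p \land \lnot r) \land \lnot (q \land p)) \to q): β-rule — branch into F ((p \land \lnot r) \land \lnot (q \land p))  //  T q.
  branch 1 (add F ((p \land \lnot r) \land \lnot (q \land p))):
    F ((p \land \lnot r) \land \lnot (q \land p)): β-rule — branch into F (p \land \lnot r)  //  F \lnot (q \land p).
      branch 1.1 (add F (p \land \lnot r)):
        F (p \land \lnot r): β-rule — branch into F p  //  F \lnot r.
          branch 1.1.1 (add F p):
            ○ open, literals {p=0}.
          branch 1.1.2 (add F \lnot r):
            ○ open, literals {r=1}.
      branch 1.2 (add F \lnot (q \land p)):
        F \lnot (q \land p): α-rule — add T q, T p.
        ○ open, literals {p=1, q=1}.
  branch 2 (add T q):
    ○ open, literals {q=1}.
0 branches closed, 4 open.
Each open branch fixes some atoms; the unmentioned ones are free. Counting distinct full assignments: branch {p=0} (r, q, s) contributes 8 new; branch {r=1} (p, q, s) contributes 4 new; branch {p=1, q=1} (r, s) contributes 2 new; branch {q=1} (p, r, s) contributes 0 new. Total: 14.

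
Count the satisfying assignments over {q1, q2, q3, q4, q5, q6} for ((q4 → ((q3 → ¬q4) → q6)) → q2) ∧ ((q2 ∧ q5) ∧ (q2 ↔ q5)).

Initial set: {T (((q4 → ((q3 → ¬q4) → q6)) → q2) ∧ ((q2 ∧ q5) ∧ (q2 ↔ q5)))}.
T (((q4 → ((q3 → ¬q4) → q6)) → q2) ∧ ((q2 ∧ q5) ∧ (q2 ↔ q5))): α-rule — add T ((q4 → ((q3 → ¬q4) → q6)) → q2), T ((q2 ∧ q5) ∧ (q2 ↔ q5)).
T ((q2 ∧ q5) ∧ (q2 ↔ q5)): α-rule — add T (q2 ∧ q5), T (q2 ↔ q5).
T (q2 ∧ q5): α-rule — add T q2, T q5.
T ((q4 → ((q3 → ¬q4) → q6)) → q2): β-rule — branch into F (q4 → ((q3 → ¬q4) → q6))  //  T q2.
  branch 1 (add F (q4 → ((q3 → ¬q4) → q6))):
    F (q4 → ((q3 → ¬q4) → q6)): α-rule — add T q4, F ((q3 → ¬q4) → q6).
    F ((q3 → ¬q4) → q6): α-rule — add T (q3 → ¬q4), F q6.
    T (q2 ↔ q5): β-rule — branch into T q2, T q5  //  F q2, F q5.
      branch 1.1 (add T q2, T q5):
        T (q3 → ¬q4): β-rule — branch into F q3  //  T ¬q4.
          branch 1.1.1 (add F q3):
            ○ open, literals {q2=1, q3=0, q4=1, q5=1, q6=0}.
          branch 1.1.2 (add T ¬q4):
            × closes — contains both q4 and ¬q4.
      branch 1.2 (add F q2, F q5):
        × closes — contains both q2 and ¬q2.
  branch 2 (add T q2):
    T (q2 ↔ q5): β-rule — branch into T q2, T q5  //  F q2, F q5.
      branch 2.1 (add T q2, T q5):
        ○ open, literals {q2=1, q5=1}.
      branch 2.2 (add F q2, F q5):
        × closes — contains both q2 and ¬q2.
3 branches closed, 2 open.
Each open branch fixes some atoms; the unmentioned ones are free. Counting distinct full assignments: branch {q2=1, q3=0, q4=1, q5=1, q6=0} (q1) contributes 2 new; branch {q2=1, q5=1} (q1, q3, q4, q6) contributes 14 new. Total: 16.

16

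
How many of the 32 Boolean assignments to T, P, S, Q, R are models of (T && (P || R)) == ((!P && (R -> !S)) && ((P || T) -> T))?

Initial set: {((T && (P || R)) == ((!P && (R -> !S)) && ((P || T) -> T)))}.
((T && (P || R)) == ((!P && (R -> !S)) && ((P || T) -> T))): β-rule — branch into (T && (P || R)), ((!P && (R -> !S)) && ((P || T) -> T))  //  !(T && (P || R)), !((!P && (R -> !S)) && ((P || T) -> T)).
  branch 1 (add (T && (P || R)), ((!P && (R -> !S)) && ((P || T) -> T))):
    (T && (P || R)): α-rule — add T, (P || R).
    ((!P && (R -> !S)) && ((P || T) -> T)): α-rule — add (!P && (R -> !S)), ((P || T) -> T).
    (!P && (R -> !S)): α-rule — add !P, (R -> !S).
    (P || R): β-rule — branch into P  //  R.
      branch 1.1 (add P):
        × closes — contains both P and !P.
      branch 1.2 (add R):
        ((P || T) -> T): β-rule — branch into !(P || T)  //  T.
          branch 1.2.1 (add !(P || T)):
            !(P || T): α-rule — add !P, !T.
            × closes — contains both T and !T.
          branch 1.2.2 (add T):
            (R -> !S): β-rule — branch into !R  //  !S.
              branch 1.2.2.1 (add !R):
                × closes — contains both R and !R.
              branch 1.2.2.2 (add !S):
                ○ open, literals {P=0, R=1, S=0, T=1}.
  branch 2 (add !(T && (P || R)), !((!P && (R -> !S)) && ((P || T) -> T))):
    !(T && (P || R)): β-rule — branch into !T  //  !(P || R).
      branch 2.1 (add !T):
        !((!P && (R -> !S)) && ((P || T) -> T)): β-rule — branch into !(!P && (R -> !S))  //  !((P || T) -> T).
          branch 2.1.1 (add !(!P && (R -> !S))):
            !(!P && (R -> !S)): β-rule — branch into !!P  //  !(R -> !S).
              branch 2.1.1.1 (add !!P):
                ○ open, literals {P=1, T=0}.
              branch 2.1.1.2 (add !(R -> !S)):
                !(R -> !S): α-rule — add R, !!S.
                ○ open, literals {R=1, S=1, T=0}.
          branch 2.1.2 (add !((P || T) -> T)):
            !((P || T) -> T): α-rule — add (P || T), !T.
            (P || T): β-rule — branch into P  //  T.
              branch 2.1.2.1 (add P):
                ○ open, literals {P=1, T=0}.
              branch 2.1.2.2 (add T):
                × closes — contains both T and !T.
      branch 2.2 (add !(P || R)):
        !(P || R): α-rule — add !P, !R.
        !((!P && (R -> !S)) && ((P || T) -> T)): β-rule — branch into !(!P && (R -> !S))  //  !((P || T) -> T).
          branch 2.2.1 (add !(!P && (R -> !S))):
            !(!P && (R -> !S)): β-rule — branch into !!P  //  !(R -> !S).
              branch 2.2.1.1 (add !!P):
                × closes — contains both P and !P.
              branch 2.2.1.2 (add !(R -> !S)):
                !(R -> !S): α-rule — add R, !!S.
                × closes — contains both R and !R.
          branch 2.2.2 (add !((P || T) -> T)):
            !((P || T) -> T): α-rule — add (P || T), !T.
            (P || T): β-rule — branch into P  //  T.
              branch 2.2.2.1 (add P):
                × closes — contains both P and !P.
              branch 2.2.2.2 (add T):
                × closes — contains both T and !T.
8 branches closed, 4 open.
Each open branch fixes some atoms; the unmentioned ones are free. Counting distinct full assignments: branch {P=0, R=1, S=0, T=1} (Q) contributes 2 new; branch {P=1, T=0} (S, Q, R) contributes 8 new; branch {R=1, S=1, T=0} (P, Q) contributes 2 new; branch {P=1, T=0} (S, Q, R) contributes 0 new. Total: 12.

12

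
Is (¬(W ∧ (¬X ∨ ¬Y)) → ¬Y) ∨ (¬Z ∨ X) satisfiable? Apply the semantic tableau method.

Satisfiable

Initial set: {((¬(W ∧ (¬X ∨ ¬Y)) → ¬Y) ∨ (¬Z ∨ X))}.
((¬(W ∧ (¬X ∨ ¬Y)) → ¬Y) ∨ (¬Z ∨ X)): β-rule — branch into (¬(W ∧ (¬X ∨ ¬Y)) → ¬Y)  //  (¬Z ∨ X).
  branch 1 (add (¬(W ∧ (¬X ∨ ¬Y)) → ¬Y)):
    (¬(W ∧ (¬X ∨ ¬Y)) → ¬Y): β-rule — branch into ¬¬(W ∧ (¬X ∨ ¬Y))  //  ¬Y.
      branch 1.1 (add ¬¬(W ∧ (¬X ∨ ¬Y))):
        ¬¬(W ∧ (¬X ∨ ¬Y)): α-rule — add W, (¬X ∨ ¬Y).
        (¬X ∨ ¬Y): β-rule — branch into ¬X  //  ¬Y.
          branch 1.1.1 (add ¬X):
            ○ open, literals {W=true, X=false}.
          branch 1.1.2 (add ¬Y):
            ○ open, literals {W=true, Y=false}.
      branch 1.2 (add ¬Y):
        ○ open, literals {Y=false}.
  branch 2 (add (¬Z ∨ X)):
    (¬Z ∨ X): β-rule — branch into ¬Z  //  X.
      branch 2.1 (add ¬Z):
        ○ open, literals {Z=false}.
      branch 2.2 (add X):
        ○ open, literals {X=true}.
0 branches closed, 5 open.
An open branch gives a satisfying assignment: W=true, X=false.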